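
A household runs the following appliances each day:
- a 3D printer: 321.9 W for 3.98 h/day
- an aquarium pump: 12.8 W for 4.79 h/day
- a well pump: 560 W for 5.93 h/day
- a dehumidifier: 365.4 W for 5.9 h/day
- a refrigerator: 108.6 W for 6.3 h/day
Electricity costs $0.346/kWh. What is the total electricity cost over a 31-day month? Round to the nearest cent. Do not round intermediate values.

3D printer: 321.9 W × 3.98 h × 31 d = 39,716 Wh = 39.72 kWh
aquarium pump: 12.8 W × 4.79 h × 31 d = 1,901 Wh = 1.901 kWh
well pump: 560 W × 5.93 h × 31 d = 102,945 Wh = 102.9 kWh
dehumidifier: 365.4 W × 5.9 h × 31 d = 66,832 Wh = 66.83 kWh
refrigerator: 108.6 W × 6.3 h × 31 d = 21,210 Wh = 21.21 kWh
Total energy = 39.72 + 1.901 + 102.9 + 66.83 + 21.21 = 232.6 kWh
Cost = 232.6 kWh × $0.346 = $80.48

$80.48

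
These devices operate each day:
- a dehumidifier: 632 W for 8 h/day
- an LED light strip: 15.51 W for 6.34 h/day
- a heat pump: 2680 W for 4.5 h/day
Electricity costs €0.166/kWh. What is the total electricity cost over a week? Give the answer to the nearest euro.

dehumidifier: 632 W × 8 h × 7 d = 35,392 Wh = 35.39 kWh
LED light strip: 15.51 W × 6.34 h × 7 d = 688 Wh = 0.6883 kWh
heat pump: 2680 W × 4.5 h × 7 d = 84,420 Wh = 84.42 kWh
Total energy = 35.39 + 0.6883 + 84.42 = 120.5 kWh
Cost = 120.5 kWh × €0.166 = €20.00

€20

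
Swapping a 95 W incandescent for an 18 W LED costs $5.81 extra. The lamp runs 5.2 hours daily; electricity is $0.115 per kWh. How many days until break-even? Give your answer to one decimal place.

Power saved = 95 − 18 = 77 W
Daily energy saved = 77 W × 5.2 h = 400.4 Wh = 0.4004 kWh
Daily savings = 0.4004 × $0.115 = $0.0460
Payback = $5.81 / $0.0460 per day = 126.2 days

126.2 days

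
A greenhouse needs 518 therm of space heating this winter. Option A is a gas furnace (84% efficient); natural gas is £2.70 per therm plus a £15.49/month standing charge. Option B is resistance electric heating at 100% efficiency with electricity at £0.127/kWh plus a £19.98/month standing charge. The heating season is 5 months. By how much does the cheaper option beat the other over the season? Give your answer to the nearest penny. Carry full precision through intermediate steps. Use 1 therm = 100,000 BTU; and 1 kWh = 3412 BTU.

£285.53

Heat load = 518 therm × 100,000 = 51,800,000 BTU
Gas: input = 51,800,000 / 0.84 = 61,666,667 BTU = 616.7 therm → 616.7 × £2.70 = £1,665.00; + 5 × £15.49 standing = £1,742.45
Electric: 51,800,000 BTU / 3412 = 15,180 kWh → × £0.127 = £1,928.08; + 5 × £19.98 standing = £2,027.98
Difference = |£1,742.45 − £2,027.98| = £285.53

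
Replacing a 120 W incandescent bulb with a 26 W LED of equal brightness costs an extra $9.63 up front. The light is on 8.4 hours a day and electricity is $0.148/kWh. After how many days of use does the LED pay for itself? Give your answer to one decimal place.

82.4 days

Power saved = 120 − 26 = 94 W
Daily energy saved = 94 W × 8.4 h = 789.6 Wh = 0.7896 kWh
Daily savings = 0.7896 × $0.148 = $0.1169
Payback = $9.63 / $0.1169 per day = 82.41 days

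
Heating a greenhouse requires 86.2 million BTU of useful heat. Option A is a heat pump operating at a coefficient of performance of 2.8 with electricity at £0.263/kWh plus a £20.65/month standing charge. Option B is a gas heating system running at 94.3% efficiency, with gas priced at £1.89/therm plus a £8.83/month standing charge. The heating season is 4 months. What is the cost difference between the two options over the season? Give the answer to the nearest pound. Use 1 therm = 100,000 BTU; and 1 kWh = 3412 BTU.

Heat load = 86.2 × 10⁶ BTU = 86,200,000 BTU
Gas: input = 86,200,000 / 0.943 = 91,410,392 BTU = 914.1 therm → 914.1 × £1.89 = £1,727.66; + 4 × £8.83 standing = £1,762.98
Heat pump: 86,200,000 BTU / 3412 = 25,260 kWh heat; / 2.8 = 9,023 kWh in → × £0.263 = £2,372.99; + 4 × £20.65 standing = £2,455.59
Difference = |£1,762.98 − £2,455.59| = £692.61 ≈ £693

£693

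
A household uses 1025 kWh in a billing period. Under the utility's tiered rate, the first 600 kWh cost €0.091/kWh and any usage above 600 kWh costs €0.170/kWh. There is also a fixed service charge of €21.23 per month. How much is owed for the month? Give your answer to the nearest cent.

First 600 kWh × €0.091 = €54.60
Remaining 425 kWh × €0.170 = €72.25
Energy charge = €126.85; + service €21.23 = €148.08

€148.08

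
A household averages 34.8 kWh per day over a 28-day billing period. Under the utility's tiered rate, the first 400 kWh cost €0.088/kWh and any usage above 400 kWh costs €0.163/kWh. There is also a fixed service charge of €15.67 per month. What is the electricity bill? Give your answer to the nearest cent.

Usage = 34.8 kWh/day × 28 days = 974.4 kWh
First 400 kWh × €0.088 = €35.20
Remaining 574.4 kWh × €0.163 = €93.63
Energy charge = €128.83; + service €15.67 = €144.50

€144.50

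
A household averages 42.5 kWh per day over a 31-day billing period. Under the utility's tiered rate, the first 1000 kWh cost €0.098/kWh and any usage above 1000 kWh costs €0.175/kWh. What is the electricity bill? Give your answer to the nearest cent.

Usage = 42.5 kWh/day × 31 days = 1317.5 kWh
First 1000 kWh × €0.098 = €98.00
Remaining 317.5 kWh × €0.175 = €55.56
Total = €153.56

€153.56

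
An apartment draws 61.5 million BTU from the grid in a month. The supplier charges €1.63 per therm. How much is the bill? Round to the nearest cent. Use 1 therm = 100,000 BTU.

€1002.45

61.5 million BTU × (10 therm/million BTU) = 615 therm
Cost = 615 therm × €1.63/therm = €1,002.45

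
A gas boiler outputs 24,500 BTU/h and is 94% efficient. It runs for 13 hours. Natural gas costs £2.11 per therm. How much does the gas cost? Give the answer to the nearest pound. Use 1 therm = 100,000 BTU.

£7

Heat delivered = 24,500 BTU/h × 13 h = 318,500 BTU
Gas input = 318,500 / 0.94 = 338,830 BTU
= 338,830 / 100,000 = 3.388 therm
Cost = 3.388 × £2.11/therm = £7.15 ≈ £7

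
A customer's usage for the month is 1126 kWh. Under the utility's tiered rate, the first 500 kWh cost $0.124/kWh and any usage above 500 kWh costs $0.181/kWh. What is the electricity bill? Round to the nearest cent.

$175.31

First 500 kWh × $0.124 = $62.00
Remaining 626 kWh × $0.181 = $113.31
Total = $175.31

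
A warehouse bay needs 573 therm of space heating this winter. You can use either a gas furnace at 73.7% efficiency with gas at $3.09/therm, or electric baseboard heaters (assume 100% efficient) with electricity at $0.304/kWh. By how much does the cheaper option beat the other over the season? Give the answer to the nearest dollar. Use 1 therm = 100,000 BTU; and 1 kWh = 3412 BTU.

Heat load = 573 therm × 100,000 = 57,300,000 BTU
Gas: input = 57,300,000 / 0.737 = 77,747,626 BTU = 777.5 therm → 777.5 × $3.09 = $2,402.40
Electric: 57,300,000 BTU / 3412 = 16,790 kWh → × $0.304 = $5,105.28
Difference = |$2,402.40 − $5,105.28| = $2,702.87 ≈ $2703

$2703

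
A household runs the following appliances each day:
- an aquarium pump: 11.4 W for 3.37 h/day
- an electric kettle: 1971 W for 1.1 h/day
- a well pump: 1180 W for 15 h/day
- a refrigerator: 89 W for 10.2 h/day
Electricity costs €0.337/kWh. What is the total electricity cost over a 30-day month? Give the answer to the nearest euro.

aquarium pump: 11.4 W × 3.37 h × 30 d = 1,153 Wh = 1.153 kWh
electric kettle: 1971 W × 1.1 h × 30 d = 65,043 Wh = 65.04 kWh
well pump: 1180 W × 15 h × 30 d = 531,000 Wh = 531 kWh
refrigerator: 89 W × 10.2 h × 30 d = 27,234 Wh = 27.23 kWh
Total energy = 1.153 + 65.04 + 531 + 27.23 = 624.4 kWh
Cost = 624.4 kWh × €0.337 = €210.43 ≈ €210

€210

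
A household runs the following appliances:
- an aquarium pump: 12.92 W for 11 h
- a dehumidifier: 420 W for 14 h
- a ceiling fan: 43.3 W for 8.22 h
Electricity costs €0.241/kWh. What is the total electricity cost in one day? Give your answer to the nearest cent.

aquarium pump: 12.92 W × 11 h = 142 Wh = 0.1421 kWh
dehumidifier: 420 W × 14 h = 5,880 Wh = 5.88 kWh
ceiling fan: 43.3 W × 8.22 h = 356 Wh = 0.3559 kWh
Total energy = 0.1421 + 5.88 + 0.3559 = 6.378 kWh
Cost = 6.378 kWh × €0.241 = €1.54

€1.54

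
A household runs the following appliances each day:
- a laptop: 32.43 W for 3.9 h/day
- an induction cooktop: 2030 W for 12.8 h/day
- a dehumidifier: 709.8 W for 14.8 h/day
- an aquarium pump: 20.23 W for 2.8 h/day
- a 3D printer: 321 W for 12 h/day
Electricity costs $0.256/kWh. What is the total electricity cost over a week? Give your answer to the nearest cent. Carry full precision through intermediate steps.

laptop: 32.43 W × 3.9 h × 7 d = 885 Wh = 0.8853 kWh
induction cooktop: 2030 W × 12.8 h × 7 d = 181,888 Wh = 181.9 kWh
dehumidifier: 709.8 W × 14.8 h × 7 d = 73,535 Wh = 73.54 kWh
aquarium pump: 20.23 W × 2.8 h × 7 d = 397 Wh = 0.3965 kWh
3D printer: 321 W × 12 h × 7 d = 26,964 Wh = 26.96 kWh
Total energy = 0.8853 + 181.9 + 73.54 + 0.3965 + 26.96 = 283.7 kWh
Cost = 283.7 kWh × $0.256 = $72.62

$72.62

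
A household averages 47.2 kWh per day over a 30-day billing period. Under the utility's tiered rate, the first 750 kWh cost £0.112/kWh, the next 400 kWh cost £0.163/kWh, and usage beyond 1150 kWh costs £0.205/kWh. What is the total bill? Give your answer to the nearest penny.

£203.73

Usage = 47.2 kWh/day × 30 days = 1416 kWh
First 750 kWh × £0.112 = £84.00
Next 400 kWh × £0.163 = £65.20
Remaining 266 kWh × £0.205 = £54.53
Total = £203.73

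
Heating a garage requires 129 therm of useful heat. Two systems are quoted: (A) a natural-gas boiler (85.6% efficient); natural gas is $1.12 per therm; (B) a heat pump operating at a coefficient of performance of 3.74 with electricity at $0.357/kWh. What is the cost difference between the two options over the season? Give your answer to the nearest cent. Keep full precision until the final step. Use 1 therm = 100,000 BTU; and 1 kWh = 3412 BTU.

Heat load = 129 therm × 100,000 = 12,900,000 BTU
Gas: input = 12,900,000 / 0.856 = 15,070,093 BTU = 150.7 therm → 150.7 × $1.12 = $168.79
Heat pump: 12,900,000 BTU / 3412 = 3,781 kWh heat; / 3.74 = 1,011 kWh in → × $0.357 = $360.89
Difference = |$168.79 − $360.89| = $192.11

$192.11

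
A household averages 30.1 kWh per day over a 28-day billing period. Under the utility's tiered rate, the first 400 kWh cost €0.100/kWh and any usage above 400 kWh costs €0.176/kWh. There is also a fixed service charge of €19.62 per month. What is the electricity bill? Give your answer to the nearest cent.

€137.55

Usage = 30.1 kWh/day × 28 days = 842.8 kWh
First 400 kWh × €0.100 = €40.00
Remaining 442.8 kWh × €0.176 = €77.93
Energy charge = €117.93; + service €19.62 = €137.55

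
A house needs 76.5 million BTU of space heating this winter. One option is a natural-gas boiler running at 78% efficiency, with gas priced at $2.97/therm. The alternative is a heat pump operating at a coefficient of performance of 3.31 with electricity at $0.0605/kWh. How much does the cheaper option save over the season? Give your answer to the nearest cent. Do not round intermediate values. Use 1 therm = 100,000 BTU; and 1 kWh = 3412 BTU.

$2503.08

Heat load = 76.5 × 10⁶ BTU = 76,500,000 BTU
Gas: input = 76,500,000 / 0.78 = 98,076,923 BTU = 980.8 therm → 980.8 × $2.97 = $2,912.88
Heat pump: 76,500,000 BTU / 3412 = 22,420 kWh heat; / 3.31 = 6,774 kWh in → × $0.0605 = $409.81
Difference = |$2,912.88 − $409.81| = $2,503.08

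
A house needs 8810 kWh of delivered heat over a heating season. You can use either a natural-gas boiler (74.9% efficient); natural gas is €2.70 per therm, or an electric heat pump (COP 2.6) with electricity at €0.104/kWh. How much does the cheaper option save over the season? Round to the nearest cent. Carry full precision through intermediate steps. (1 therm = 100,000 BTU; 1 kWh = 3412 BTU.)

€731.19

Heat load = 8810 kWh × 3412 = 30,059,720 BTU
Gas: input = 30,059,720 / 0.749 = 40,133,138 BTU = 401.3 therm → 401.3 × €2.70 = €1,083.59
Heat pump: 30,059,720 BTU / 3412 = 8,810 kWh heat; / 2.6 = 3,388 kWh in → × €0.104 = €352.40
Difference = |€1,083.59 − €352.40| = €731.19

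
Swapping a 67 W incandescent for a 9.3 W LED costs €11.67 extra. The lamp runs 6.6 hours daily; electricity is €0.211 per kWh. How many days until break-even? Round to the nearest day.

Power saved = 67 − 9.3 = 57.7 W
Daily energy saved = 57.7 W × 6.6 h = 380.8 Wh = 0.38082 kWh
Daily savings = 0.38082 × €0.211 = €0.0804
Payback = €11.67 / €0.0804 per day = 145.2 days

145 days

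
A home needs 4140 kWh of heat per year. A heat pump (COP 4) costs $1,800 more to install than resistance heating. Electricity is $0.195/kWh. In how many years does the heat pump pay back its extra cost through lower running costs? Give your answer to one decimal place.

3.0 years

Resistance: 4140 kWh × $0.195 = $807.30/yr
Heat pump: 4140 / 4 = 1035 kWh in → × $0.195 = $201.83/yr
Annual savings = $605.48
Payback = $1,800 / $605.48 = 2.97 years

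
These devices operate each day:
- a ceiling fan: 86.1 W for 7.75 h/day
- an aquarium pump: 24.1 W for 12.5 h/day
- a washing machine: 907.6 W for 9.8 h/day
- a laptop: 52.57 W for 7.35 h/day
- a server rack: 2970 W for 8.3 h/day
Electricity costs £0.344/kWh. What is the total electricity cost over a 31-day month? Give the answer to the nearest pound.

ceiling fan: 86.1 W × 7.75 h × 31 d = 20,686 Wh = 20.69 kWh
aquarium pump: 24.1 W × 12.5 h × 31 d = 9,339 Wh = 9.339 kWh
washing machine: 907.6 W × 9.8 h × 31 d = 275,729 Wh = 275.7 kWh
laptop: 52.57 W × 7.35 h × 31 d = 11,978 Wh = 11.98 kWh
server rack: 2970 W × 8.3 h × 31 d = 764,181 Wh = 764.2 kWh
Total energy = 20.69 + 9.339 + 275.7 + 11.98 + 764.2 = 1,082 kWh
Cost = 1,082 kWh × £0.344 = £372.18 ≈ £372

£372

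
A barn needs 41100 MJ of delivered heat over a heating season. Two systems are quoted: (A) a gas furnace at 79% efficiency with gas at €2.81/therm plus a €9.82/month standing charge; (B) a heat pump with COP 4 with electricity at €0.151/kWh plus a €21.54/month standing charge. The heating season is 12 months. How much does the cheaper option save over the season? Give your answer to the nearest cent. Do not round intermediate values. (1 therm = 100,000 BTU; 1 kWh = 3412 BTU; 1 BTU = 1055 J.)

€814.04

Heat load = 41100 MJ = 41,100,000,000 J / 1055 = 38,957,346 BTU
Gas: input = 38,957,346 / 0.79 = 49,313,096 BTU = 493.1 therm → 493.1 × €2.81 = €1,385.70; + 12 × €9.82 standing = €1,503.54
Heat pump: 38,957,346 BTU / 3412 = 11,420 kWh heat; / 4 = 2,854 kWh in → × €0.151 = €431.02; + 12 × €21.54 standing = €689.50
Difference = |€1,503.54 − €689.50| = €814.04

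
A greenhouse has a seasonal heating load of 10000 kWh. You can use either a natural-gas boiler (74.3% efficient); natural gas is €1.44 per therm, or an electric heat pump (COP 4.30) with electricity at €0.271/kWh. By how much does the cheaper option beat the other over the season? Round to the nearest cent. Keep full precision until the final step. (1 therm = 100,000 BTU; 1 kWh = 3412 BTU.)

Heat load = 10000 kWh × 3412 = 34,120,000 BTU
Gas: input = 34,120,000 / 0.743 = 45,921,938 BTU = 459.2 therm → 459.2 × €1.44 = €661.28
Heat pump: 34,120,000 BTU / 3412 = 10,000 kWh heat; / 4.30 = 2,326 kWh in → × €0.271 = €630.23
Difference = |€661.28 − €630.23| = €31.04

€31.04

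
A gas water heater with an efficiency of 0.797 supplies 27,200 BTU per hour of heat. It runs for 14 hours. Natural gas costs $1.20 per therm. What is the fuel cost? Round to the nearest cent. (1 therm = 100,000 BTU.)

$5.73

Heat delivered = 27,200 BTU/h × 14 h = 380,800 BTU
Gas input = 380,800 / 0.797 = 477,792 BTU
= 477,792 / 100,000 = 4.778 therm
Cost = 4.778 × $1.20/therm = $5.73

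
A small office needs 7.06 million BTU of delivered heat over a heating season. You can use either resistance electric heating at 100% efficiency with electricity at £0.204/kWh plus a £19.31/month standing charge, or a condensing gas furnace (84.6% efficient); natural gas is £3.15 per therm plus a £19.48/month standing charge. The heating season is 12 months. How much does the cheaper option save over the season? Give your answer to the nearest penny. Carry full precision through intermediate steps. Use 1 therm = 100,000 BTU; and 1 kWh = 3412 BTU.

£157.20

Heat load = 7.06 × 10⁶ BTU = 7,060,000 BTU
Gas: input = 7,060,000 / 0.846 = 8,345,154 BTU = 83.45 therm → 83.45 × £3.15 = £262.87; + 12 × £19.48 standing = £496.63
Electric: 7,060,000 BTU / 3412 = 2,069 kWh → × £0.204 = £422.11; + 12 × £19.31 standing = £653.83
Difference = |£496.63 − £653.83| = £157.20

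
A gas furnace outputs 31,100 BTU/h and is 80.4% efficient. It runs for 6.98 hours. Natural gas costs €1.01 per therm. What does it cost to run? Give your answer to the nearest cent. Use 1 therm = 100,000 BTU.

Heat delivered = 31,100 BTU/h × 6.98 h = 217,078 BTU
Gas input = 217,078 / 0.804 = 269,998 BTU
= 269,998 / 100,000 = 2.7 therm
Cost = 2.7 × €1.01/therm = €2.73

€2.73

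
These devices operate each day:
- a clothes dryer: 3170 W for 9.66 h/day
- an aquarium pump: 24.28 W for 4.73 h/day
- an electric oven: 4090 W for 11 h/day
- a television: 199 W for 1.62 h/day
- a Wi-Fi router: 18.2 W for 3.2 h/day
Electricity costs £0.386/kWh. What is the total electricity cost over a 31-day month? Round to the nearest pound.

£911

clothes dryer: 3170 W × 9.66 h × 31 d = 949,288 Wh = 949.3 kWh
aquarium pump: 24.28 W × 4.73 h × 31 d = 3,560 Wh = 3.56 kWh
electric oven: 4090 W × 11 h × 31 d = 1,394,690 Wh = 1,395 kWh
television: 199 W × 1.62 h × 31 d = 9,994 Wh = 9.994 kWh
Wi-Fi router: 18.2 W × 3.2 h × 31 d = 1,805 Wh = 1.805 kWh
Total energy = 949.3 + 3.56 + 1,395 + 9.994 + 1.805 = 2,359 kWh
Cost = 2,359 kWh × £0.386 = £910.70 ≈ £911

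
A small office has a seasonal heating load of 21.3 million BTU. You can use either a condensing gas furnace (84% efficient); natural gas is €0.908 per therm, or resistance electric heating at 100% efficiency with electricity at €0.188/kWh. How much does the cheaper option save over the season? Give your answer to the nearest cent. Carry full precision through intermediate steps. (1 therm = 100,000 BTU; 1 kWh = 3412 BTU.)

€943.38

Heat load = 21.3 × 10⁶ BTU = 21,300,000 BTU
Gas: input = 21,300,000 / 0.84 = 25,357,143 BTU = 253.6 therm → 253.6 × €0.908 = €230.24
Electric: 21,300,000 BTU / 3412 = 6,243 kWh → × €0.188 = €1,173.62
Difference = |€230.24 − €1,173.62| = €943.38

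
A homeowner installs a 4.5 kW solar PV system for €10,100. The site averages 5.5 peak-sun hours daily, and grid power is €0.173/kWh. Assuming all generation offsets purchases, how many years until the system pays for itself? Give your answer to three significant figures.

6.46 years

Daily generation = 4.5 kW × 5.5 h = 24.75 kWh
Annual generation = 24.75 × 365 = 9033.8 kWh
Annual savings = 9033.8 × €0.173 = €1,562.84
Payback = €10,100 / €1,562.84 = 6.46 years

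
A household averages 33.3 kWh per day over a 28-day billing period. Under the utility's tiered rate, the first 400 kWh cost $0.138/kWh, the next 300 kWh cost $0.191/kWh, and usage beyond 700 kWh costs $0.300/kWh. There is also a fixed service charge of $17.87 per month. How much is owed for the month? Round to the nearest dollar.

Usage = 33.3 kWh/day × 28 days = 932.4 kWh
First 400 kWh × $0.138 = $55.20
Next 300 kWh × $0.191 = $57.30
Remaining 232.4 kWh × $0.300 = $69.72
Energy charge = $182.22; + service $17.87 = $200.09 ≈ $200

$200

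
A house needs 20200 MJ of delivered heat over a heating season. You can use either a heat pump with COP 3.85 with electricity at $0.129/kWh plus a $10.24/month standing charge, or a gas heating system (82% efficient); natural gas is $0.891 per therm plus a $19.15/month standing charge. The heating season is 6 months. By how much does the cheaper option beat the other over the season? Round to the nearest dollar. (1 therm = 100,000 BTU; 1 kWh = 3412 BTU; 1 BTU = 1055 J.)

$73

Heat load = 20200 MJ = 20,200,000,000 J / 1055 = 19,146,919 BTU
Gas: input = 19,146,919 / 0.82 = 23,349,902 BTU = 233.5 therm → 233.5 × $0.891 = $208.05; + 6 × $19.15 standing = $322.95
Heat pump: 19,146,919 BTU / 3412 = 5,612 kWh heat; / 3.85 = 1,458 kWh in → × $0.129 = $188.03; + 6 × $10.24 standing = $249.47
Difference = |$322.95 − $249.47| = $73.48 ≈ $73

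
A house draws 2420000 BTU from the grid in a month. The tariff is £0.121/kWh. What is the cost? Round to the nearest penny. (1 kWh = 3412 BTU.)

£85.82

2420000 BTU × (0.00029308 kWh/BTU) = 709.3 kWh
Cost = 709.3 kWh × £0.121/kWh = £85.82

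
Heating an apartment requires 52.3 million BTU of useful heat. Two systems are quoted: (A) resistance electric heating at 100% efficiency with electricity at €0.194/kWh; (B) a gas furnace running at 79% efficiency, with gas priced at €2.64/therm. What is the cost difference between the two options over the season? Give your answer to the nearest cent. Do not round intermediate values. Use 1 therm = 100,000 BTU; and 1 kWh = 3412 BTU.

Heat load = 52.3 × 10⁶ BTU = 52,300,000 BTU
Gas: input = 52,300,000 / 0.79 = 66,202,532 BTU = 662 therm → 662 × €2.64 = €1,747.75
Electric: 52,300,000 BTU / 3412 = 15,330 kWh → × €0.194 = €2,973.68
Difference = |€1,747.75 − €2,973.68| = €1,225.93

€1225.93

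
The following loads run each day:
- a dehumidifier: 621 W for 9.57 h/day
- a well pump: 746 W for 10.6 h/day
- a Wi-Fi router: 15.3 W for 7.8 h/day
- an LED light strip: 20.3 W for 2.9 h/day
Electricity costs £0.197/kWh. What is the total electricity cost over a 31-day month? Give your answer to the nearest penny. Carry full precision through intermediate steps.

dehumidifier: 621 W × 9.57 h × 31 d = 184,232 Wh = 184.2 kWh
well pump: 746 W × 10.6 h × 31 d = 245,136 Wh = 245.1 kWh
Wi-Fi router: 15.3 W × 7.8 h × 31 d = 3,700 Wh = 3.7 kWh
LED light strip: 20.3 W × 2.9 h × 31 d = 1,825 Wh = 1.825 kWh
Total energy = 184.2 + 245.1 + 3.7 + 1.825 = 434.9 kWh
Cost = 434.9 kWh × £0.197 = £85.67

£85.67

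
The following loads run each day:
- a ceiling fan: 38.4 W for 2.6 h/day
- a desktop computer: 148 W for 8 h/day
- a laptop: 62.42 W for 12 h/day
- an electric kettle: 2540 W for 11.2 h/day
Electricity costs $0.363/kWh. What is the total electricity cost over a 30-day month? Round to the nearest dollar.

$332

ceiling fan: 38.4 W × 2.6 h × 30 d = 2,995 Wh = 2.995 kWh
desktop computer: 148 W × 8 h × 30 d = 35,520 Wh = 35.52 kWh
laptop: 62.42 W × 12 h × 30 d = 22,471 Wh = 22.47 kWh
electric kettle: 2540 W × 11.2 h × 30 d = 853,440 Wh = 853.4 kWh
Total energy = 2.995 + 35.52 + 22.47 + 853.4 = 914.4 kWh
Cost = 914.4 kWh × $0.363 = $331.94 ≈ $332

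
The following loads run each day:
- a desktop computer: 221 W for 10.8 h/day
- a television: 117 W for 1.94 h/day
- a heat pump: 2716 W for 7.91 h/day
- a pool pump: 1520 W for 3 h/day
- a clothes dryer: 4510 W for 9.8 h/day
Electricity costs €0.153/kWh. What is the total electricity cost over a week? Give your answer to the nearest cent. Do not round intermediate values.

€78.03

desktop computer: 221 W × 10.8 h × 7 d = 16,708 Wh = 16.71 kWh
television: 117 W × 1.94 h × 7 d = 1,589 Wh = 1.589 kWh
heat pump: 2716 W × 7.91 h × 7 d = 150,385 Wh = 150.4 kWh
pool pump: 1520 W × 3 h × 7 d = 31,920 Wh = 31.92 kWh
clothes dryer: 4510 W × 9.8 h × 7 d = 309,386 Wh = 309.4 kWh
Total energy = 16.71 + 1.589 + 150.4 + 31.92 + 309.4 = 510 kWh
Cost = 510 kWh × €0.153 = €78.03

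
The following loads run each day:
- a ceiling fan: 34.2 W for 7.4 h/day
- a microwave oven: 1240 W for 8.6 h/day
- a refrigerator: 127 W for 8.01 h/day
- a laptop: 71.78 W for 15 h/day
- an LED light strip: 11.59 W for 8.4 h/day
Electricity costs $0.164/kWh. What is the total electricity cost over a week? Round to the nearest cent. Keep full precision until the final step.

ceiling fan: 34.2 W × 7.4 h × 7 d = 1,772 Wh = 1.772 kWh
microwave oven: 1240 W × 8.6 h × 7 d = 74,648 Wh = 74.65 kWh
refrigerator: 127 W × 8.01 h × 7 d = 7,121 Wh = 7.121 kWh
laptop: 71.78 W × 15 h × 7 d = 7,537 Wh = 7.537 kWh
LED light strip: 11.59 W × 8.4 h × 7 d = 681 Wh = 0.6815 kWh
Total energy = 1.772 + 74.65 + 7.121 + 7.537 + 0.6815 = 91.76 kWh
Cost = 91.76 kWh × $0.164 = $15.05

$15.05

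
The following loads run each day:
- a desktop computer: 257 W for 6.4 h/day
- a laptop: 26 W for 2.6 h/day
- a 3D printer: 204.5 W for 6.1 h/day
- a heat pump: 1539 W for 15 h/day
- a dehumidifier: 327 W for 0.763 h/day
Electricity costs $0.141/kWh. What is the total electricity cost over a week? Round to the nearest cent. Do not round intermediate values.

$25.95

desktop computer: 257 W × 6.4 h × 7 d = 11,514 Wh = 11.51 kWh
laptop: 26 W × 2.6 h × 7 d = 473 Wh = 0.4732 kWh
3D printer: 204.5 W × 6.1 h × 7 d = 8,732 Wh = 8.732 kWh
heat pump: 1539 W × 15 h × 7 d = 161,595 Wh = 161.6 kWh
dehumidifier: 327 W × 0.763 h × 7 d = 1,747 Wh = 1.747 kWh
Total energy = 11.51 + 0.4732 + 8.732 + 161.6 + 1.747 = 184.1 kWh
Cost = 184.1 kWh × $0.141 = $25.95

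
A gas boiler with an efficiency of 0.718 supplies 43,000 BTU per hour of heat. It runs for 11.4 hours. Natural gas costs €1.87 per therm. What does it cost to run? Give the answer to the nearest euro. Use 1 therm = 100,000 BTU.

Heat delivered = 43,000 BTU/h × 11.4 h = 490,200 BTU
Gas input = 490,200 / 0.718 = 682,730 BTU
= 682,730 / 100,000 = 6.827 therm
Cost = 6.827 × €1.87/therm = €12.77 ≈ €13

€13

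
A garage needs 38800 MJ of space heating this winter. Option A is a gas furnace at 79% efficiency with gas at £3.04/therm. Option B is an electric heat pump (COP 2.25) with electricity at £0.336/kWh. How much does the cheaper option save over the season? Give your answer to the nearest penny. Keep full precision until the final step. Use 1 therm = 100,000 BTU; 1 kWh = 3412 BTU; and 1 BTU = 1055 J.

£194.41

Heat load = 38800 MJ = 38,800,000,000 J / 1055 = 36,777,251 BTU
Gas: input = 36,777,251 / 0.79 = 46,553,483 BTU = 465.5 therm → 465.5 × £3.04 = £1,415.23
Heat pump: 36,777,251 BTU / 3412 = 10,780 kWh heat; / 2.25 = 4,791 kWh in → × £0.336 = £1,609.63
Difference = |£1,415.23 − £1,609.63| = £194.41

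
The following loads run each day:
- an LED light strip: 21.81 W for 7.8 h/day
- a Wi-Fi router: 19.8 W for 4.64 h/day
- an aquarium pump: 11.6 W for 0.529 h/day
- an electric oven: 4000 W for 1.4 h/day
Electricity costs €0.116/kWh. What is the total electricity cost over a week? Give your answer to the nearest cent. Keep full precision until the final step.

€4.76

LED light strip: 21.81 W × 7.8 h × 7 d = 1,191 Wh = 1.191 kWh
Wi-Fi router: 19.8 W × 4.64 h × 7 d = 643 Wh = 0.6431 kWh
aquarium pump: 11.6 W × 0.529 h × 7 d = 43 Wh = 0.04295 kWh
electric oven: 4000 W × 1.4 h × 7 d = 39,200 Wh = 39.2 kWh
Total energy = 1.191 + 0.6431 + 0.04295 + 39.2 = 41.08 kWh
Cost = 41.08 kWh × €0.116 = €4.76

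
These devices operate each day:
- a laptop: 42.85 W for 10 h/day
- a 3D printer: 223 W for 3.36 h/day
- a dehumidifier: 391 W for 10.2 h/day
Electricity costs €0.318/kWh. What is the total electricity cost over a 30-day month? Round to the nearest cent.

laptop: 42.85 W × 10 h × 30 d = 12,855 Wh = 12.86 kWh
3D printer: 223 W × 3.36 h × 30 d = 22,478 Wh = 22.48 kWh
dehumidifier: 391 W × 10.2 h × 30 d = 119,646 Wh = 119.6 kWh
Total energy = 12.86 + 22.48 + 119.6 = 155 kWh
Cost = 155 kWh × €0.318 = €49.28

€49.28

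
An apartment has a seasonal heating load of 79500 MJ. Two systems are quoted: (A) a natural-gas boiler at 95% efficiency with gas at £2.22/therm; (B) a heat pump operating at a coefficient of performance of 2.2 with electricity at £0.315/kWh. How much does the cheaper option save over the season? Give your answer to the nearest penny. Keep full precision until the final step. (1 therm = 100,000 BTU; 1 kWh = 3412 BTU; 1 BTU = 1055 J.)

£1401.29

Heat load = 79500 MJ = 79,500,000,000 J / 1055 = 75,355,450 BTU
Gas: input = 75,355,450 / 0.95 = 79,321,527 BTU = 793.2 therm → 793.2 × £2.22 = £1,760.94
Heat pump: 75,355,450 BTU / 3412 = 22,090 kWh heat; / 2.2 = 10,040 kWh in → × £0.315 = £3,162.23
Difference = |£1,760.94 − £3,162.23| = £1,401.29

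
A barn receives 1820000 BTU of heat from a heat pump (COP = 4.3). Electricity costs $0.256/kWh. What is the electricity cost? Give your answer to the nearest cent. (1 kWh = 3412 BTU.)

Heat delivered = 1,820,000 BTU / 3412 = 533.4 kWh
Electrical input = 533.4 kWh / 4.3 = 124 kWh
Cost = 124 × $0.256/kWh = $31.76

$31.76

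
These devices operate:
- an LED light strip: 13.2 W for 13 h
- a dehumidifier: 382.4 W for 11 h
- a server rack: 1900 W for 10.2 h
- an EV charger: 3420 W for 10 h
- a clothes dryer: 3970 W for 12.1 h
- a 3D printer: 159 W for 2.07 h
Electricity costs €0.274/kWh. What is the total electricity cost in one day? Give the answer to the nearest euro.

LED light strip: 13.2 W × 13 h = 172 Wh = 0.1716 kWh
dehumidifier: 382.4 W × 11 h = 4,206 Wh = 4.206 kWh
server rack: 1900 W × 10.2 h = 19,380 Wh = 19.38 kWh
EV charger: 3420 W × 10 h = 34,200 Wh = 34.2 kWh
clothes dryer: 3970 W × 12.1 h = 48,037 Wh = 48.04 kWh
3D printer: 159 W × 2.07 h = 329 Wh = 0.3291 kWh
Total energy = 0.1716 + 4.206 + 19.38 + 34.2 + 48.04 + 0.3291 = 106.3 kWh
Cost = 106.3 kWh × €0.274 = €29.13 ≈ €29

€29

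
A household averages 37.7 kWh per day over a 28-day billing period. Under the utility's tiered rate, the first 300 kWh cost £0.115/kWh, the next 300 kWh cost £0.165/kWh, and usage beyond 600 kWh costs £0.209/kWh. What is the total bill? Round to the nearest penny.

Usage = 37.7 kWh/day × 28 days = 1055.6 kWh
First 300 kWh × £0.115 = £34.50
Next 300 kWh × £0.165 = £49.50
Remaining 455.6 kWh × £0.209 = £95.22
Total = £179.22

£179.22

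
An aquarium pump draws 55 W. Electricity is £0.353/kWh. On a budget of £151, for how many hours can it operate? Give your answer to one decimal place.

Energy budget = £151 / £0.353 per kWh = 427.8 kWh = 427,762 Wh
Runtime = 427,762 Wh / 55 W = 7,777 h

7777.5 h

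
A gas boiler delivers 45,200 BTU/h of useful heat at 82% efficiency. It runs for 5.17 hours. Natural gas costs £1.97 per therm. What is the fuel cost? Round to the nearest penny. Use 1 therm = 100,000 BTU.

£5.61

Heat delivered = 45,200 BTU/h × 5.17 h = 233,684 BTU
Gas input = 233,684 / 0.82 = 284,980 BTU
= 284,980 / 100,000 = 2.85 therm
Cost = 2.85 × £1.97/therm = £5.61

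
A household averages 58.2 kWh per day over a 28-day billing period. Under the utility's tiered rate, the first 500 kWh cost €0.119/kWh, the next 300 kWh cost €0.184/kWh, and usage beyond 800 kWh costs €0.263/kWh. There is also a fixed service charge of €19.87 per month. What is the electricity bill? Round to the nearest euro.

Usage = 58.2 kWh/day × 28 days = 1629.6 kWh
First 500 kWh × €0.119 = €59.50
Next 300 kWh × €0.184 = €55.20
Remaining 829.6 kWh × €0.263 = €218.18
Energy charge = €332.88; + service €19.87 = €352.75 ≈ €353

€353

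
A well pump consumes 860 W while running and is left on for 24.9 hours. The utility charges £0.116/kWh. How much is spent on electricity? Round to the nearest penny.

Energy = 860 W × 24.9 h = 21,414 Wh = 21.41 kWh
Cost = 21.41 kWh × £0.116/kWh = £2.48

£2.48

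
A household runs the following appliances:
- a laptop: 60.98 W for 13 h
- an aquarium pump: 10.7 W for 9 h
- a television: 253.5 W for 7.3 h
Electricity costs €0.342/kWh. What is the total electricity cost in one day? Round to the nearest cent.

laptop: 60.98 W × 13 h = 793 Wh = 0.7927 kWh
aquarium pump: 10.7 W × 9 h = 96 Wh = 0.0963 kWh
television: 253.5 W × 7.3 h = 1,851 Wh = 1.851 kWh
Total energy = 0.7927 + 0.0963 + 1.851 = 2.74 kWh
Cost = 2.74 kWh × €0.342 = €0.94

€0.94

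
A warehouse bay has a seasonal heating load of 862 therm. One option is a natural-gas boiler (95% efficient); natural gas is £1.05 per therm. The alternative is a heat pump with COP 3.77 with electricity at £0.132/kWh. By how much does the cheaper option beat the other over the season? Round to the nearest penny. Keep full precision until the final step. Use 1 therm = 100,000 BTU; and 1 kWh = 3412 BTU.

Heat load = 862 therm × 100,000 = 86,200,000 BTU
Gas: input = 86,200,000 / 0.95 = 90,736,842 BTU = 907.4 therm → 907.4 × £1.05 = £952.74
Heat pump: 86,200,000 BTU / 3412 = 25,260 kWh heat; / 3.77 = 6,701 kWh in → × £0.132 = £884.57
Difference = |£952.74 − £884.57| = £68.17

£68.17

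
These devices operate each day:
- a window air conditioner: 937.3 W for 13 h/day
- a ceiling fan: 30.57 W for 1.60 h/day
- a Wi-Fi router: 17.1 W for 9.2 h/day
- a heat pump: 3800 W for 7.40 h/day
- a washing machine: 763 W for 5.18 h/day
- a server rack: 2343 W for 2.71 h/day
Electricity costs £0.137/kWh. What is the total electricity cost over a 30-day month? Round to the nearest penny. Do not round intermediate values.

£208.84

window air conditioner: 937.3 W × 13 h × 30 d = 365,547 Wh = 365.5 kWh
ceiling fan: 30.57 W × 1.60 h × 30 d = 1,467 Wh = 1.467 kWh
Wi-Fi router: 17.1 W × 9.2 h × 30 d = 4,720 Wh = 4.72 kWh
heat pump: 3800 W × 7.40 h × 30 d = 843,600 Wh = 843.6 kWh
washing machine: 763 W × 5.18 h × 30 d = 118,570 Wh = 118.6 kWh
server rack: 2343 W × 2.71 h × 30 d = 190,486 Wh = 190.5 kWh
Total energy = 365.5 + 1.467 + 4.72 + 843.6 + 118.6 + 190.5 = 1,524 kWh
Cost = 1,524 kWh × £0.137 = £208.84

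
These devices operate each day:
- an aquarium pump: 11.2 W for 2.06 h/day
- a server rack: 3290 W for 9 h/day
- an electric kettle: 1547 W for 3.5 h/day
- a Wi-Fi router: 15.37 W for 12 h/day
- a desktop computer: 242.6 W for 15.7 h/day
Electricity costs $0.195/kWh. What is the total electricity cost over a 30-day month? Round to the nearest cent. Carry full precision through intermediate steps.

aquarium pump: 11.2 W × 2.06 h × 30 d = 692 Wh = 0.6922 kWh
server rack: 3290 W × 9 h × 30 d = 888,300 Wh = 888.3 kWh
electric kettle: 1547 W × 3.5 h × 30 d = 162,435 Wh = 162.4 kWh
Wi-Fi router: 15.37 W × 12 h × 30 d = 5,533 Wh = 5.533 kWh
desktop computer: 242.6 W × 15.7 h × 30 d = 114,265 Wh = 114.3 kWh
Total energy = 0.6922 + 888.3 + 162.4 + 5.533 + 114.3 = 1,171 kWh
Cost = 1,171 kWh × $0.195 = $228.39

$228.39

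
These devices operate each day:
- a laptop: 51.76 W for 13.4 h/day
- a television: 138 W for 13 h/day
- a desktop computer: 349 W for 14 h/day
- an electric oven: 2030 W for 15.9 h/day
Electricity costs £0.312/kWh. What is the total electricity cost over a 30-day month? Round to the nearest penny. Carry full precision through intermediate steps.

laptop: 51.76 W × 13.4 h × 30 d = 20,808 Wh = 20.81 kWh
television: 138 W × 13 h × 30 d = 53,820 Wh = 53.82 kWh
desktop computer: 349 W × 14 h × 30 d = 146,580 Wh = 146.6 kWh
electric oven: 2030 W × 15.9 h × 30 d = 968,310 Wh = 968.3 kWh
Total energy = 20.81 + 53.82 + 146.6 + 968.3 = 1,190 kWh
Cost = 1,190 kWh × £0.312 = £371.13

£371.13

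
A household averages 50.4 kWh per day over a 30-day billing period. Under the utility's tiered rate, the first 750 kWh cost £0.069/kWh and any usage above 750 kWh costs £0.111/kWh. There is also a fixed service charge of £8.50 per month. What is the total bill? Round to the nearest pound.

Usage = 50.4 kWh/day × 30 days = 1512 kWh
First 750 kWh × £0.069 = £51.75
Remaining 762 kWh × £0.111 = £84.58
Energy charge = £136.33; + service £8.50 = £144.83 ≈ £145

£145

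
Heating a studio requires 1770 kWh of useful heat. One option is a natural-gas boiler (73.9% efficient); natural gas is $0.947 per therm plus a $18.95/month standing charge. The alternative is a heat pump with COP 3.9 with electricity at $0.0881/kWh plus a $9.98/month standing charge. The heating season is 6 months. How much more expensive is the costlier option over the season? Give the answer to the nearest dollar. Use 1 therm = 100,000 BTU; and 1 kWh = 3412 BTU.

$91

Heat load = 1770 kWh × 3412 = 6,039,240 BTU
Gas: input = 6,039,240 / 0.739 = 8,172,179 BTU = 81.72 therm → 81.72 × $0.947 = $77.39; + 6 × $18.95 standing = $191.09
Heat pump: 6,039,240 BTU / 3412 = 1,770 kWh heat; / 3.9 = 453.8 kWh in → × $0.0881 = $39.98; + 6 × $9.98 standing = $99.86
Difference = |$191.09 − $99.86| = $91.23 ≈ $91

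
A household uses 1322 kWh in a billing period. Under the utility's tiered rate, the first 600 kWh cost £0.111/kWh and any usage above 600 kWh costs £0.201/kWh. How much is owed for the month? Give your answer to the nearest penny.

£211.72

First 600 kWh × £0.111 = £66.60
Remaining 722 kWh × £0.201 = £145.12
Total = £211.72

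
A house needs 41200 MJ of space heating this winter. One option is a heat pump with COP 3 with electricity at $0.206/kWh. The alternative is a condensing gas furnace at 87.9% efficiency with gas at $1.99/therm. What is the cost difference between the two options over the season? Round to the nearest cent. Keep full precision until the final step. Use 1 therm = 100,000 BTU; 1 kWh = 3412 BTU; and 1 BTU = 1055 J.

$98.19

Heat load = 41200 MJ = 41,200,000,000 J / 1055 = 39,052,133 BTU
Gas: input = 39,052,133 / 0.879 = 44,427,910 BTU = 444.3 therm → 444.3 × $1.99 = $884.12
Heat pump: 39,052,133 BTU / 3412 = 11,450 kWh heat; / 3 = 3,815 kWh in → × $0.206 = $785.93
Difference = |$884.12 − $785.93| = $98.19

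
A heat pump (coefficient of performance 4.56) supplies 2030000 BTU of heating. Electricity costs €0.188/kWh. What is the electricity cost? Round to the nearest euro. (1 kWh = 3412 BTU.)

€25

Heat delivered = 2,030,000 BTU / 3412 = 595 kWh
Electrical input = 595 kWh / 4.56 = 130.5 kWh
Cost = 130.5 × €0.188/kWh = €24.53 ≈ €25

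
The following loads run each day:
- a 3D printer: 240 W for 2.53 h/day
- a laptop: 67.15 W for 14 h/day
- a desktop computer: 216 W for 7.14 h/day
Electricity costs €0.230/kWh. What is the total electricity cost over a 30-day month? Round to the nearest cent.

€21.32

3D printer: 240 W × 2.53 h × 30 d = 18,216 Wh = 18.22 kWh
laptop: 67.15 W × 14 h × 30 d = 28,203 Wh = 28.2 kWh
desktop computer: 216 W × 7.14 h × 30 d = 46,267 Wh = 46.27 kWh
Total energy = 18.22 + 28.2 + 46.27 = 92.69 kWh
Cost = 92.69 kWh × €0.230 = €21.32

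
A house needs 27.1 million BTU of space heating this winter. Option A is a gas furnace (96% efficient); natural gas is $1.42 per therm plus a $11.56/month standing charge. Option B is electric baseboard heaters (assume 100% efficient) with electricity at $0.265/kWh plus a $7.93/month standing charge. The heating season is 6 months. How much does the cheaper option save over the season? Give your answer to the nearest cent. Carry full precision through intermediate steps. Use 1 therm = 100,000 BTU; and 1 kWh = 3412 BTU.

$1682.14

Heat load = 27.1 × 10⁶ BTU = 27,100,000 BTU
Gas: input = 27,100,000 / 0.960 = 28,229,167 BTU = 282.3 therm → 282.3 × $1.42 = $400.85; + 6 × $11.56 standing = $470.21
Electric: 27,100,000 BTU / 3412 = 7,943 kWh → × $0.265 = $2,104.78; + 6 × $7.93 standing = $2,152.36
Difference = |$470.21 − $2,152.36| = $1,682.14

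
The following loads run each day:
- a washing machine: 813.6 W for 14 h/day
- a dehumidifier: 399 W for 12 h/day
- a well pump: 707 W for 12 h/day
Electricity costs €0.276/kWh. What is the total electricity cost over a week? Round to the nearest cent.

€47.65

washing machine: 813.6 W × 14 h × 7 d = 79,733 Wh = 79.73 kWh
dehumidifier: 399 W × 12 h × 7 d = 33,516 Wh = 33.52 kWh
well pump: 707 W × 12 h × 7 d = 59,388 Wh = 59.39 kWh
Total energy = 79.73 + 33.52 + 59.39 = 172.6 kWh
Cost = 172.6 kWh × €0.276 = €47.65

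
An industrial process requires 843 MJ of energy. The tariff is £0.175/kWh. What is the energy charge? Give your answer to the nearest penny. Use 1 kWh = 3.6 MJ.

843 MJ × (0.27778 kWh/MJ) = 234.2 kWh
Cost = 234.2 kWh × £0.175/kWh = £40.98

£40.98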